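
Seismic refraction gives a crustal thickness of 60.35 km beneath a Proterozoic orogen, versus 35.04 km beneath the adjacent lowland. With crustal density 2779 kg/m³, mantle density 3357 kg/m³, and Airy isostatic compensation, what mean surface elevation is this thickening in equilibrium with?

4.36 km

Excess crust Δ = 60.35 km − 35.04 km = 25.31 km, split between elevation h and root r with h + r = Δ.
Airy balance ρ_c h = (ρ_m − ρ_c) r gives r = h ρ_c/(ρ_m − ρ_c), so h (1 + ρ_c/(ρ_m − ρ_c)) = Δ, i.e. h = Δ (ρ_m − ρ_c)/ρ_m.
h = 25.31 km × 578/3357 = 4.36 km.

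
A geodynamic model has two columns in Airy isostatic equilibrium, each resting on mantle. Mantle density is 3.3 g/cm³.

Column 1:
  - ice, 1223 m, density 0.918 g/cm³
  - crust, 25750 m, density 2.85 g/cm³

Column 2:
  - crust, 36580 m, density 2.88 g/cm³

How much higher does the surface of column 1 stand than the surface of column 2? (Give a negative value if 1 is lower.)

For any compensation level in the mantle, the mantle terms cancel and isostasy reduces to e = (Σt_1 − Σt_2) − (Σ(ρt)_1 − Σ(ρt)_2) / ρ_m.
Σt_1 = 26973 m; Σt_2 = 36580 m; Σ(ρt)_1 = 74510.214; Σ(ρt)_2 = 105350.4 (in m·g/cm³).
e = (26973 − 36580) − (74510.214 − 105350.4) / 3.3 = −261 m.

−261 m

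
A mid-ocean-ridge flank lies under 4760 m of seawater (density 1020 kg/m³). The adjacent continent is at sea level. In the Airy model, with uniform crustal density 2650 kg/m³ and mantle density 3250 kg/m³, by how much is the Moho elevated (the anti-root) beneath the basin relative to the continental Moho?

12900 m

In Airy isostatic equilibrium: replacing crust with seawater at the top is compensated by replacing crust with mantle at the base: d (ρ_c − ρ_w) = a (ρ_m − ρ_c).
a = d (ρ_c − ρ_w)/(ρ_m − ρ_c) = 4760 m × 1630/600 = 12900 m.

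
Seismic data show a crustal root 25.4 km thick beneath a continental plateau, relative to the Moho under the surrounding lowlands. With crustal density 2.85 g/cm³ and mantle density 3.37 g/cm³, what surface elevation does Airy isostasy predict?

For local isostatic compensation: ρ_c h = (ρ_m − ρ_c) r.
h = r (ρ_m − ρ_c) / ρ_c = 25.4 km × (3.37 − 2.85) / 2.85 = 4.63 km.

4.63 km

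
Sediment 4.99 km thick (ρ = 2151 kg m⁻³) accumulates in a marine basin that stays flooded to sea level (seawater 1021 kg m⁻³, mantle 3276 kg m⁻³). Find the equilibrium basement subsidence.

Submarine loading: the sediment displaces seawater, and the subsidence is in turn flooded, so s (ρ_m − ρ_w) = t (ρ_sed − ρ_w).
s = 4.99 km × (2151 − 1021) / (3276 − 1021) = 2.5 km.

2.5 km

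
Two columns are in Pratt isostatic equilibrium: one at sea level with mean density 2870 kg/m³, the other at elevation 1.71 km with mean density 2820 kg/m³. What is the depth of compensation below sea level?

96.4 km

ρ_ref D = ρ (D + h) → D (ρ_ref − ρ) = ρ h.
D = ρ h/(ρ_ref − ρ) = 2820 × 1.71 km/(2870 − 2820) = 96.4 km.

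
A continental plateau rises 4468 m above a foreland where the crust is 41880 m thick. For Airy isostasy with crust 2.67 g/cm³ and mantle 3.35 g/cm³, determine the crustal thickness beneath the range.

Root depth r = h ρ_c / (ρ_m − ρ_c) = 4468 m × 2.67 / 0.68 = 17540 m.
Total thickness = T + h + r = 41880 m + 4468 m + 17540 m = 63900 m.

63900 m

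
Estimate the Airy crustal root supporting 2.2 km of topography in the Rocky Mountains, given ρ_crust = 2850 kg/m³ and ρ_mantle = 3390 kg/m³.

11.6 km

Balancing pressure at the compensation depth: the weight of the topography is balanced by the buoyancy of the root, ρ_c h = (ρ_m − ρ_c) r.
r = h · ρ_c / (ρ_m − ρ_c) = 2.2 km × 2850 / (3390 − 2850) = 11.6 km.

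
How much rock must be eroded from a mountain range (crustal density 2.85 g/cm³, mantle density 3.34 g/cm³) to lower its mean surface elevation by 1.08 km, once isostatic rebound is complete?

7.36 km

Net drop Δ = e − u = e − e ρ_c/ρ_m = e (ρ_m − ρ_c)/ρ_m.
e = Δ ρ_m/(ρ_m − ρ_c) = 1.08 km × 3.34/0.49 = 7.36 km.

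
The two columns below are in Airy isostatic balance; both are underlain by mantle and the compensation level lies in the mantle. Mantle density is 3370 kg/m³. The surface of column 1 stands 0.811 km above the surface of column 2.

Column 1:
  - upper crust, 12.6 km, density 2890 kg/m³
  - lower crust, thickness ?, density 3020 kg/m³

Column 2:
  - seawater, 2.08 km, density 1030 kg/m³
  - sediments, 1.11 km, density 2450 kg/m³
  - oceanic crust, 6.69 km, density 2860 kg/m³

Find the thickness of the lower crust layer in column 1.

Take the compensation level at the base of the deeper column (depth z_c below the surface of column 1) and equate Σ ρ_i t_i down to z_c; mantle fills any gap and the z_c terms cancel.
Column 1: 12.6×2890 + x×3020 + (z_c − 12.6 − x)×3370
Column 2: 0.811×0 + 2.08×1030 + 1.11×2450 + 6.69×2860 + (z_c − 0.811 − 9.88)×3370
The z_c×3370 term appears on both sides and cancels. Collect the known terms of each column as K = Σ(ρt)_known − 3370 × (depth of known layers): K_1 = 36414 − 3370×12.6 = −6048; K_2 = 23995.3 − 3370×(0.811 + 9.88) = −12033.37.
Balance: K_1 − x×(3370 − 3020) = K_2, so x = (K_1 − K_2)/(3370 − 3020) = 5985.37/350 = 17.1 km.

17.1 km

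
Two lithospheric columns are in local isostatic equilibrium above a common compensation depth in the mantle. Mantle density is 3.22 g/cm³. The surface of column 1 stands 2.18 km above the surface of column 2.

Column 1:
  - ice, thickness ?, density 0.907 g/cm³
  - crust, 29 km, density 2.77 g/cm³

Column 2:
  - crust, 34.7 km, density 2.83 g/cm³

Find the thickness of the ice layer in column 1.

Take the compensation level at the base of the deeper column (depth z_c below the surface of column 1) and equate Σ ρ_i t_i down to z_c; mantle fills any gap and the z_c terms cancel.
Column 1: x×0.907 + 29×2.77 + (z_c − 29 − x)×3.22
Column 2: 2.18×0 + 34.7×2.83 + (z_c − 2.18 − 34.7)×3.22
The z_c×3.22 term appears on both sides and cancels. Collect the known terms of each column as K = Σ(ρt)_known − 3.22 × (depth of known layers): K_1 = 80.33 − 3.22×29 = −13.05; K_2 = 98.201 − 3.22×(2.18 + 34.7) = −20.5526.
Balance: K_1 − x×(3.22 − 0.907) = K_2, so x = (K_1 − K_2)/(3.22 − 0.907) = 7.5026/2.313 = 3.24 km.

3.24 km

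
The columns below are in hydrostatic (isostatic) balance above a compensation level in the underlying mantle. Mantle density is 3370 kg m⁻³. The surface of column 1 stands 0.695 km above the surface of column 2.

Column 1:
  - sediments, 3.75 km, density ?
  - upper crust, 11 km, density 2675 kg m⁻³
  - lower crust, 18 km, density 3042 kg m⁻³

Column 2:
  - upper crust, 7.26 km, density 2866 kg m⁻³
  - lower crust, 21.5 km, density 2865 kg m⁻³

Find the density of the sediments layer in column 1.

2490 kg m⁻³

Take the compensation level at the base of the deeper column (depth z_c below the surface of column 1) and equate Σ ρ_i t_i down to z_c; mantle fills any gap and the z_c terms cancel.
Column 1: 3.75×ρ + 11×2675 + 18×3042 + (z_c − 32.75)×3370
Column 2: 0.695×0 + 7.26×2866 + 21.5×2865 + (z_c − 0.695 − 28.76)×3370
The z_c×3370 term appears on both sides and cancels. Collect the known terms of each column as K = Σ(ρt)_known − 3370 × (depth of known layers): K_1 = 84181 − 3370×32.75 = −26186.5; K_2 = 82404.66 − 3370×(0.695 + 28.76) = −16858.69.
Balance: K_1 + 3.75×ρ = K_2, so ρ = (K_2 − K_1)/3.75 = 9327.81/3.75 = 2490 kg m⁻³.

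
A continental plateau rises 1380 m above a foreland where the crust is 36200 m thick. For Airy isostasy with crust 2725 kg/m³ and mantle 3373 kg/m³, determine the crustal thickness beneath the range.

43400 m

Root depth r = h ρ_c / (ρ_m − ρ_c) = 1380 m × 2725 / 648 = 5803 m.
Total thickness = T + h + r = 36200 m + 1380 m + 5803 m = 43400 m.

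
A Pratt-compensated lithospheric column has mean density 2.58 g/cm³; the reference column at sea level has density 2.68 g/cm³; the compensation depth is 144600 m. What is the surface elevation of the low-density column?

ρ_ref D = ρ (D + h) → h = D (ρ_ref − ρ)/ρ.
h = 144600 m × (2.68 − 2.58)/2.58 = 5600 m.

5600 m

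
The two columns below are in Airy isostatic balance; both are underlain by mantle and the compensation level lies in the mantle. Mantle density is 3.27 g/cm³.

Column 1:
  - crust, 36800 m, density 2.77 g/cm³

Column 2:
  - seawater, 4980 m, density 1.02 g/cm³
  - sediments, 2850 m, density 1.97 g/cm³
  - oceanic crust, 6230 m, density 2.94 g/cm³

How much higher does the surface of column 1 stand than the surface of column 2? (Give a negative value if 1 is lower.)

439 m

For any compensation level in the mantle, the mantle terms cancel and isostasy reduces to e = (Σt_1 − Σt_2) − (Σ(ρt)_1 − Σ(ρt)_2) / ρ_m.
Σt_1 = 36800 m; Σt_2 = 14060 m; Σ(ρt)_1 = 101936; Σ(ρt)_2 = 29010.3 (in m·g/cm³).
e = (36800 − 14060) − (101936 − 29010.3) / 3.27 = 439 m.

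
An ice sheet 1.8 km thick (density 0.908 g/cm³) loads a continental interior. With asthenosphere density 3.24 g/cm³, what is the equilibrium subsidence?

0.504 km

By Archimedes' principle applied to the lithosphere: the ice load ρ_ice t is balanced by mantle displaced below, ρ_m s.
s = t ρ_ice / ρ_m = 1.8 km × 0.908/3.24 = 0.504 km.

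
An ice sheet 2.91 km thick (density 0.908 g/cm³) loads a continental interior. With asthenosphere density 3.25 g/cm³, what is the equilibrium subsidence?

0.813 km

By Archimedes' principle applied to the lithosphere: the ice load ρ_ice t is balanced by mantle displaced below, ρ_m s.
s = t ρ_ice / ρ_m = 2.91 km × 0.908/3.25 = 0.813 km.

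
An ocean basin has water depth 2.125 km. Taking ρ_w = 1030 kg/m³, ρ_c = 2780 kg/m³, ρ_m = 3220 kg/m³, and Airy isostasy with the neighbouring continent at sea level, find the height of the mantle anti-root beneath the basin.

Balancing pressure at the compensation depth: replacing crust with seawater at the top is compensated by replacing crust with mantle at the base: d (ρ_c − ρ_w) = a (ρ_m − ρ_c).
a = d (ρ_c − ρ_w)/(ρ_m − ρ_c) = 2.125 km × 1750/440 = 8.45 km.

8.45 km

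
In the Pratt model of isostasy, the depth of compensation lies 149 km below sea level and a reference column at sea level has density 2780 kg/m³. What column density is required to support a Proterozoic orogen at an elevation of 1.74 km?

Pratt balance: ρ_ref D = ρ (D + h).
ρ = ρ_ref D/(D + h) = 2780 × 149 km/(149 km + 1.74 km) = 2750 kg/m³.

2750 kg/m³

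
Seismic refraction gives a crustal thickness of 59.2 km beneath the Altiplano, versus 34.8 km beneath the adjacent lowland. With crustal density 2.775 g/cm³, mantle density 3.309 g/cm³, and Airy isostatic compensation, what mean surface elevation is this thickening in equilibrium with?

3.94 km

Excess crust Δ = 59.2 km − 34.8 km = 24.4 km, split between elevation h and root r with h + r = Δ.
Airy balance ρ_c h = (ρ_m − ρ_c) r gives r = h ρ_c/(ρ_m − ρ_c), so h (1 + ρ_c/(ρ_m − ρ_c)) = Δ, i.e. h = Δ (ρ_m − ρ_c)/ρ_m.
h = 24.4 km × 0.534/3.309 = 3.94 km.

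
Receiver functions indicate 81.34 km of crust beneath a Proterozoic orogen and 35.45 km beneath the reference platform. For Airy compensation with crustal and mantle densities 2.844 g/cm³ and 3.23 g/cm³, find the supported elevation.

Excess crust Δ = 81.34 km − 35.45 km = 45.89 km, split between elevation h and root r with h + r = Δ.
Airy balance ρ_c h = (ρ_m − ρ_c) r gives r = h ρ_c/(ρ_m − ρ_c), so h (1 + ρ_c/(ρ_m − ρ_c)) = Δ, i.e. h = Δ (ρ_m − ρ_c)/ρ_m.
h = 45.89 km × 0.386/3.23 = 5.48 km.

5.48 km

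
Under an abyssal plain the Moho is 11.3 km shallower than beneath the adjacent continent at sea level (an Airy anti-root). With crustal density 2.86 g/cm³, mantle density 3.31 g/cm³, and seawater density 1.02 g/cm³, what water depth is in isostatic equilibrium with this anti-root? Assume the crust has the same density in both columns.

2.76 km

Replacing a thickness d of crust by seawater at the top must be balanced by replacing crust with mantle at the base: d (ρ_c − ρ_w) = a (ρ_m − ρ_c).
d = a (ρ_m − ρ_c)/(ρ_c − ρ_w) = 11.3 km × 0.45/1.84 = 2.76 km.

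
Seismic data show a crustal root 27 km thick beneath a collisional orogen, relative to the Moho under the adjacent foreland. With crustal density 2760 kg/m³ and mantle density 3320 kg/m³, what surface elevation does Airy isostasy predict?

5.48 km

Isostatic balance requires: ρ_c h = (ρ_m − ρ_c) r.
h = r (ρ_m − ρ_c) / ρ_c = 27 km × (3320 − 2760) / 2760 = 5.48 km.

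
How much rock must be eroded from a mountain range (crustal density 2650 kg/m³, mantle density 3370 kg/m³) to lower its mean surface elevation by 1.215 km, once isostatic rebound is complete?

5.69 km

Net drop Δ = e − u = e − e ρ_c/ρ_m = e (ρ_m − ρ_c)/ρ_m.
e = Δ ρ_m/(ρ_m − ρ_c) = 1.215 km × 3370/720 = 5.69 km.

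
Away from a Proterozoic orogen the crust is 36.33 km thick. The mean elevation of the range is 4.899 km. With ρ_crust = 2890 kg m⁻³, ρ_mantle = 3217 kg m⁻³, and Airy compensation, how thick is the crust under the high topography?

84.5 km

Root depth r = h ρ_c / (ρ_m − ρ_c) = 4.899 km × 2890 / 327 = 43.3 km.
Total thickness = T + h + r = 36.33 km + 4.899 km + 43.3 km = 84.5 km.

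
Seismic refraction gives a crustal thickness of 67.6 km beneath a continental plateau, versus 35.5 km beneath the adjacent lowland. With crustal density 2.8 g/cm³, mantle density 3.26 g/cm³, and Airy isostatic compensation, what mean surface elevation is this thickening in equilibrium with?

Excess crust Δ = 67.6 km − 35.5 km = 32.1 km, split between elevation h and root r with h + r = Δ.
Airy balance ρ_c h = (ρ_m − ρ_c) r gives r = h ρ_c/(ρ_m − ρ_c), so h (1 + ρ_c/(ρ_m − ρ_c)) = Δ, i.e. h = Δ (ρ_m − ρ_c)/ρ_m.
h = 32.1 km × 0.46/3.26 = 4.53 km.

4.53 km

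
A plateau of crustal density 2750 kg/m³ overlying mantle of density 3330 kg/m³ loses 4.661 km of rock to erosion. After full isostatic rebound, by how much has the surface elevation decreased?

Rebound u = e ρ_c/ρ_m = 4.661 km × 2750/3330 = 3.849 km.
Net surface drop = e − u = 4.661 km − 3.849 km = e (ρ_m − ρ_c)/ρ_m = 0.812 km.

0.812 km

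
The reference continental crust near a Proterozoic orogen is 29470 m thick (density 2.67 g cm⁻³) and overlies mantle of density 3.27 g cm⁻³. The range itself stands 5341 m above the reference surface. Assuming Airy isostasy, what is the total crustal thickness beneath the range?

Root depth r = h ρ_c / (ρ_m − ρ_c) = 5341 m × 2.67 / 0.6 = 23770 m.
Total thickness = T + h + r = 29470 m + 5341 m + 23770 m = 58600 m.

58600 m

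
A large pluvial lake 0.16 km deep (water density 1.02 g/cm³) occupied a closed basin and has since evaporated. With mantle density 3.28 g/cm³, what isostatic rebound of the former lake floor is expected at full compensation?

0.0498 km

u = d ρ_w/ρ_m = 0.16 km × 1.02/3.28 = 0.0498 km.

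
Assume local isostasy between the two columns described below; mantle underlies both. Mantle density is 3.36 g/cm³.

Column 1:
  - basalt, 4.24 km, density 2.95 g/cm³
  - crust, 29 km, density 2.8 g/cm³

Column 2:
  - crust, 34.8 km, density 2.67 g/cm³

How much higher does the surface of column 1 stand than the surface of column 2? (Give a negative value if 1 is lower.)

For any compensation level in the mantle, the mantle terms cancel and isostasy reduces to e = (Σt_1 − Σt_2) − (Σ(ρt)_1 − Σ(ρt)_2) / ρ_m.
Σt_1 = 33.24 km; Σt_2 = 34.8 km; Σ(ρt)_1 = 93.708; Σ(ρt)_2 = 92.916 (in km·g/cm³).
e = (33.24 − 34.8) − (93.708 − 92.916) / 3.36 = −1.8 km.

−1.8 km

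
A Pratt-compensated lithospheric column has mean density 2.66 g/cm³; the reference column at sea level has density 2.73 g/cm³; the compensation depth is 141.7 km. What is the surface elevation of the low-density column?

3.73 km

ρ_ref D = ρ (D + h) → h = D (ρ_ref − ρ)/ρ.
h = 141.7 km × (2.73 − 2.66)/2.66 = 3.73 km.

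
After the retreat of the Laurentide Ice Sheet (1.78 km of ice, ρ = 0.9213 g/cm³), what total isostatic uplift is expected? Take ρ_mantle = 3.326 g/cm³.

Removing the load lets mantle flow back in; uplift u satisfies ρ_ice t = ρ_m u.
u = t ρ_ice/ρ_m = 1.78 km × 0.9213/3.326 = 0.493 km.

0.493 km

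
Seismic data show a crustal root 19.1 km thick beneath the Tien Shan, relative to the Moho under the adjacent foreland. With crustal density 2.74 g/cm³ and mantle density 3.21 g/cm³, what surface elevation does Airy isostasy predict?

For local isostatic compensation: ρ_c h = (ρ_m − ρ_c) r.
h = r (ρ_m − ρ_c) / ρ_c = 19.1 km × (3.21 − 2.74) / 2.74 = 3.28 km.

3.28 km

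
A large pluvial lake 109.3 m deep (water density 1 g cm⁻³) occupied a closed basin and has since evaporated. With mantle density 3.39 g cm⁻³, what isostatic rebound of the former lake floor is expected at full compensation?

32.2 m

u = d ρ_w/ρ_m = 109.3 m × 1/3.39 = 32.2 m.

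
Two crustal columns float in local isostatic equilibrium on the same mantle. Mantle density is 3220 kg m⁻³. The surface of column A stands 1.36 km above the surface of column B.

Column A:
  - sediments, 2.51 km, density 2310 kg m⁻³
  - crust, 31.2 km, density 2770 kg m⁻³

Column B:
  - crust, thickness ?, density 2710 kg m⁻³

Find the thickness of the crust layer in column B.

Take the compensation level at the base of the deeper column (depth z_c below the surface of column A) and equate Σ ρ_i t_i down to z_c; mantle fills any gap and the z_c terms cancel.
Column A: 2.51×2310 + 31.2×2770 + (z_c − 33.71)×3220
Column B: 1.36×0 + x×2710 + (z_c − 1.36 − 0 − x)×3220
The z_c×3220 term appears on both sides and cancels. Collect the known terms of each column as K = Σ(ρt)_known − 3220 × (depth of known layers): K_A = 92222.1 − 3220×33.71 = −16324.1; K_B = 0 − 3220×(1.36 + 0) = −4379.2.
Balance: K_A = K_B − x×(3220 − 2710), so x = (K_B − K_A)/(3220 − 2710) = 11944.9/510 = 23.4 km.

23.4 km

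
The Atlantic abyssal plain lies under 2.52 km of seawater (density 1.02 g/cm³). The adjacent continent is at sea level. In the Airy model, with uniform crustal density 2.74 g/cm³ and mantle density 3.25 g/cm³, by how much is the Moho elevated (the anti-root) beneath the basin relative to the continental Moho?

By Archimedes' principle applied to the lithosphere: replacing crust with seawater at the top is compensated by replacing crust with mantle at the base: d (ρ_c − ρ_w) = a (ρ_m − ρ_c).
a = d (ρ_c − ρ_w)/(ρ_m − ρ_c) = 2.52 km × 1.72/0.51 = 8.5 km.

8.5 km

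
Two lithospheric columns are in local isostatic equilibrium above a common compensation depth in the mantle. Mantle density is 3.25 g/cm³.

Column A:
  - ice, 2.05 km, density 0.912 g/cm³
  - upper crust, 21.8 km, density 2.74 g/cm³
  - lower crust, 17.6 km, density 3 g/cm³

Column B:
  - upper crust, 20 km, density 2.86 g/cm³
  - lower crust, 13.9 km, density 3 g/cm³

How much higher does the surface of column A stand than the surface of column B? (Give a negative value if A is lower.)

2.78 km

For any compensation level in the mantle, the mantle terms cancel and isostasy reduces to e = (Σt_A − Σt_B) − (Σ(ρt)_A − Σ(ρt)_B) / ρ_m.
Σt_A = 41.45 km; Σt_B = 33.9 km; Σ(ρt)_A = 114.4016; Σ(ρt)_B = 98.9 (in km·g/cm³).
e = (41.45 − 33.9) − (114.4016 − 98.9) / 3.25 = 2.78 km.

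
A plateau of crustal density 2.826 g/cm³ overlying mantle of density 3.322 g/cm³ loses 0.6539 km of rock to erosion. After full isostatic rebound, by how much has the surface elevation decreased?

Rebound u = e ρ_c/ρ_m = 0.6539 km × 2.826/3.322 = 0.5563 km.
Net surface drop = e − u = 0.6539 km − 0.5563 km = e (ρ_m − ρ_c)/ρ_m = 0.0976 km.

0.0976 km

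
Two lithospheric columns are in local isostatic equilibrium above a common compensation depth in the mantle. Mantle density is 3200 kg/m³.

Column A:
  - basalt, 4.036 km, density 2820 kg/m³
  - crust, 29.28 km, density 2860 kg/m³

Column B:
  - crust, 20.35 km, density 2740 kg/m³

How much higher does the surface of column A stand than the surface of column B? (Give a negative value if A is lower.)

0.665 km

For any compensation level in the mantle, the mantle terms cancel and isostasy reduces to e = (Σt_A − Σt_B) − (Σ(ρt)_A − Σ(ρt)_B) / ρ_m.
Σt_A = 33.316 km; Σt_B = 20.35 km; Σ(ρt)_A = 95122.32; Σ(ρt)_B = 55759 (in km·kg/m³).
e = (33.316 − 20.35) − (95122.32 − 55759) / 3200 = 0.665 km.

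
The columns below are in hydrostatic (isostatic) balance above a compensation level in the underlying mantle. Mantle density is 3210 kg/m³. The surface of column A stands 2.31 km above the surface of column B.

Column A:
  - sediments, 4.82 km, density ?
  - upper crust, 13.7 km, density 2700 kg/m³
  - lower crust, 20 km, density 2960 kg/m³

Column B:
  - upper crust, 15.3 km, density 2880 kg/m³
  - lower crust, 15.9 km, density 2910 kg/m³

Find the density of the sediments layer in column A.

2120 kg/m³

Take the compensation level at the base of the deeper column (depth z_c below the surface of column A) and equate Σ ρ_i t_i down to z_c; mantle fills any gap and the z_c terms cancel.
Column A: 4.82×ρ + 13.7×2700 + 20×2960 + (z_c − 38.52)×3210
Column B: 2.31×0 + 15.3×2880 + 15.9×2910 + (z_c − 2.31 − 31.2)×3210
The z_c×3210 term appears on both sides and cancels. Collect the known terms of each column as K = Σ(ρt)_known − 3210 × (depth of known layers): K_A = 96190 − 3210×38.52 = −27459.2; K_B = 90333 − 3210×(2.31 + 31.2) = −17234.1.
Balance: K_A + 4.82×ρ = K_B, so ρ = (K_B − K_A)/4.82 = 10225.1/4.82 = 2120 kg/m³.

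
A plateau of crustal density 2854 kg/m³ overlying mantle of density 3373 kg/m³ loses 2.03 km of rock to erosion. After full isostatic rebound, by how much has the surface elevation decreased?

Rebound u = e ρ_c/ρ_m = 2.03 km × 2854/3373 = 1.718 km.
Net surface drop = e − u = 2.03 km − 1.718 km = e (ρ_m − ρ_c)/ρ_m = 0.312 km.

0.312 km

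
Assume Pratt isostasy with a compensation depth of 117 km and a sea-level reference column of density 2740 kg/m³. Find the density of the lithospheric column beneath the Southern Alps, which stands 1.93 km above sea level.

Pratt balance: ρ_ref D = ρ (D + h).
ρ = ρ_ref D/(D + h) = 2740 × 117 km/(117 km + 1.93 km) = 2700 kg/m³.

2700 kg/m³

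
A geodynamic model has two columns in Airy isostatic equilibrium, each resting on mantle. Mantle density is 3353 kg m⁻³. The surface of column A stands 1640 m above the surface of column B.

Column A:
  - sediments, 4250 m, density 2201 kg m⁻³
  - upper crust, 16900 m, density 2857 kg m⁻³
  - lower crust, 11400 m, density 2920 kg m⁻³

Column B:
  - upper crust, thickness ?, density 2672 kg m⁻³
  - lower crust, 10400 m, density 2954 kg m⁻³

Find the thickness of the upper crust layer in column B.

12600 m

Take the compensation level at the base of the deeper column (depth z_c below the surface of column A) and equate Σ ρ_i t_i down to z_c; mantle fills any gap and the z_c terms cancel.
Column A: 4250×2201 + 16900×2857 + 11400×2920 + (z_c − 32550)×3353
Column B: 1640×0 + x×2672 + 10400×2954 + (z_c − 1640 − 10400 − x)×3353
The z_c×3353 term appears on both sides and cancels. Collect the known terms of each column as K = Σ(ρt)_known − 3353 × (depth of known layers): K_A = 90925550 − 3353×32550 = −18214600; K_B = 30721600 − 3353×(1640 + 10400) = −9648520.
Balance: K_A = K_B − x×(3353 − 2672), so x = (K_B − K_A)/(3353 − 2672) = 8566080/681 = 12600 m.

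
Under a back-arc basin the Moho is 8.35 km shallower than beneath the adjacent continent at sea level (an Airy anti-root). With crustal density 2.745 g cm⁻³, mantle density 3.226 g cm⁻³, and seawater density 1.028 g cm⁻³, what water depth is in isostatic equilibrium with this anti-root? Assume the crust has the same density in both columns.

2.34 km

Replacing a thickness d of crust by seawater at the top must be balanced by replacing crust with mantle at the base: d (ρ_c − ρ_w) = a (ρ_m − ρ_c).
d = a (ρ_m − ρ_c)/(ρ_c − ρ_w) = 8.35 km × 0.481/1.717 = 2.34 km.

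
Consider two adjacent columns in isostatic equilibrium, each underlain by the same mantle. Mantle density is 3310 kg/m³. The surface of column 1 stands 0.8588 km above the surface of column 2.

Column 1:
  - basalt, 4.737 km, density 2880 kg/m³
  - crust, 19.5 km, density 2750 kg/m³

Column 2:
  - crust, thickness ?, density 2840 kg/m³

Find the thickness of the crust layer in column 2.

21.5 km

Take the compensation level at the base of the deeper column (depth z_c below the surface of column 1) and equate Σ ρ_i t_i down to z_c; mantle fills any gap and the z_c terms cancel.
Column 1: 4.737×2880 + 19.5×2750 + (z_c − 24.237)×3310
Column 2: 0.8588×0 + x×2840 + (z_c − 0.8588 − 0 − x)×3310
The z_c×3310 term appears on both sides and cancels. Collect the known terms of each column as K = Σ(ρt)_known − 3310 × (depth of known layers): K_1 = 67267.56 − 3310×24.237 = −12956.91; K_2 = 0 − 3310×(0.8588 + 0) = −2842.628.
Balance: K_1 = K_2 − x×(3310 − 2840), so x = (K_2 − K_1)/(3310 − 2840) = 10114.3/470 = 21.5 km.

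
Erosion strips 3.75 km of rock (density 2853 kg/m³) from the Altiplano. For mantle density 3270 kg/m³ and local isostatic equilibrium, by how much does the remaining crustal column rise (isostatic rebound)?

Unloading: uplift u = e ρ_c/ρ_m = 3.75 km × 2853/3270 = 3.27 km.

3.27 km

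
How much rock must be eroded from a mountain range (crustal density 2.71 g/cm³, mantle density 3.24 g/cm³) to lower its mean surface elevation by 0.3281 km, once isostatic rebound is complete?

2.01 km

Net drop Δ = e − u = e − e ρ_c/ρ_m = e (ρ_m − ρ_c)/ρ_m.
e = Δ ρ_m/(ρ_m − ρ_c) = 0.3281 km × 3.24/0.53 = 2.01 km.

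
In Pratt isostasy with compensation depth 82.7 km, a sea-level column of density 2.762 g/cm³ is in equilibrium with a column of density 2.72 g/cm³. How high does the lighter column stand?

1.28 km

ρ_ref D = ρ (D + h) → h = D (ρ_ref − ρ)/ρ.
h = 82.7 km × (2.762 − 2.72)/2.72 = 1.28 km.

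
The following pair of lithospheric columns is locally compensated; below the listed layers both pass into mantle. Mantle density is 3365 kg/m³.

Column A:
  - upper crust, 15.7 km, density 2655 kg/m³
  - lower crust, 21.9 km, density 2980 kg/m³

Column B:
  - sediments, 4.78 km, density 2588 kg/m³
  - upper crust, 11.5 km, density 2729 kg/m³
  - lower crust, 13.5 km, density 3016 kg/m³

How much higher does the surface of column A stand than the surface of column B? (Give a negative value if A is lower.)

For any compensation level in the mantle, the mantle terms cancel and isostasy reduces to e = (Σt_A − Σt_B) − (Σ(ρt)_A − Σ(ρt)_B) / ρ_m.
Σt_A = 37.6 km; Σt_B = 29.78 km; Σ(ρt)_A = 106945.5; Σ(ρt)_B = 84470.14 (in km·kg/m³).
e = (37.6 − 29.78) − (106945.5 − 84470.14) / 3365 = 1.14 km.

1.14 km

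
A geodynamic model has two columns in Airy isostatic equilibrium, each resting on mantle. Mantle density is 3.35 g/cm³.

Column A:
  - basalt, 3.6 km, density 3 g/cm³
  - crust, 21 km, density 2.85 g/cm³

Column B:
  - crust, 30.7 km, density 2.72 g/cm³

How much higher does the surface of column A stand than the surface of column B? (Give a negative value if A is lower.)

For any compensation level in the mantle, the mantle terms cancel and isostasy reduces to e = (Σt_A − Σt_B) − (Σ(ρt)_A − Σ(ρt)_B) / ρ_m.
Σt_A = 24.6 km; Σt_B = 30.7 km; Σ(ρt)_A = 70.65; Σ(ρt)_B = 83.504 (in km·g/cm³).
e = (24.6 − 30.7) − (70.65 − 83.504) / 3.35 = −2.26 km.

−2.26 km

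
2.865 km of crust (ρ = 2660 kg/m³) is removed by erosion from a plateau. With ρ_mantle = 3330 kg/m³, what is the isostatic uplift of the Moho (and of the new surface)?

2.29 km

Unloading: uplift u = e ρ_c/ρ_m = 2.865 km × 2660/3330 = 2.29 km.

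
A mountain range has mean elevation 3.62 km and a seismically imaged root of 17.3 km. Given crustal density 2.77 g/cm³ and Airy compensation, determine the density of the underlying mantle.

Airy balance: ρ_c h = (ρ_m − ρ_c) r → ρ_m = ρ_c (1 + h/r).
ρ_m = 2.77 × (1 + 3.62 km/17.3 km) = 3.35 g/cm³.

3.35 g/cm³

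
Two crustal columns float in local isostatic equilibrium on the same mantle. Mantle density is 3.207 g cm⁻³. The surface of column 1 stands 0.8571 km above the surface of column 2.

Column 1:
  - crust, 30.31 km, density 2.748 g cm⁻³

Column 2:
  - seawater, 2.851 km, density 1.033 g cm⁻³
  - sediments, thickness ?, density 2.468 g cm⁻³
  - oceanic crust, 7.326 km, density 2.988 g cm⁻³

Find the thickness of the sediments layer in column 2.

4.55 km

Take the compensation level at the base of the deeper column (depth z_c below the surface of column 1) and equate Σ ρ_i t_i down to z_c; mantle fills any gap and the z_c terms cancel.
Column 1: 30.31×2.748 + (z_c − 30.31)×3.207
Column 2: 0.8571×0 + 2.851×1.033 + x×2.468 + 7.326×2.988 + (z_c − 0.8571 − 10.177 − x)×3.207
The z_c×3.207 term appears on both sides and cancels. Collect the known terms of each column as K = Σ(ρt)_known − 3.207 × (depth of known layers): K_1 = 83.29188 − 3.207×30.31 = −13.91229; K_2 = 24.835171 − 3.207×(0.8571 + 10.177) = −10.5511877.
Balance: K_1 = K_2 − x×(3.207 − 2.468), so x = (K_2 − K_1)/(3.207 − 2.468) = 3.3611/0.739 = 4.55 km.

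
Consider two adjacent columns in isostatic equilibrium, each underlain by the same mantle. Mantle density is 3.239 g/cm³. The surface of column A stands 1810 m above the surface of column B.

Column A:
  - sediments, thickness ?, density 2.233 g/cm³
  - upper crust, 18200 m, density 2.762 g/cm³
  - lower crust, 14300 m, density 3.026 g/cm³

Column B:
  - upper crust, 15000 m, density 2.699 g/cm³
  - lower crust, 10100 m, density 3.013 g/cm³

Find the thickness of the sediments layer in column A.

Take the compensation level at the base of the deeper column (depth z_c below the surface of column A) and equate Σ ρ_i t_i down to z_c; mantle fills any gap and the z_c terms cancel.
Column A: x×2.233 + 18200×2.762 + 14300×3.026 + (z_c − 32500 − x)×3.239
Column B: 1810×0 + 15000×2.699 + 10100×3.013 + (z_c − 1810 − 25100)×3.239
The z_c×3.239 term appears on both sides and cancels. Collect the known terms of each column as K = Σ(ρt)_known − 3.239 × (depth of known layers): K_A = 93540.2 − 3.239×32500 = −11727.3; K_B = 70916.3 − 3.239×(1810 + 25100) = −16245.19.
Balance: K_A − x×(3.239 − 2.233) = K_B, so x = (K_A − K_B)/(3.239 − 2.233) = 4517.89/1.006 = 4490 m.

4490 m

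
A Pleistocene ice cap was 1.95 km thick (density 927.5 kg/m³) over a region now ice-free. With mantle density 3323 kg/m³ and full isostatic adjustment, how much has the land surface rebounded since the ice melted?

0.544 km

Removing the load lets mantle flow back in; uplift u satisfies ρ_ice t = ρ_m u.
u = t ρ_ice/ρ_m = 1.95 km × 927.5/3323 = 0.544 km.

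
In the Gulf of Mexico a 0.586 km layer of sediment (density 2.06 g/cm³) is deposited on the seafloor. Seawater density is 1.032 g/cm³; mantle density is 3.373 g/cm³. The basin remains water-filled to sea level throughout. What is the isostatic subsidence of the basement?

Submarine loading: the sediment displaces seawater, and the subsidence is in turn flooded, so s (ρ_m − ρ_w) = t (ρ_sed − ρ_w).
s = 0.586 km × (2.06 − 1.032) / (3.373 − 1.032) = 0.257 km.

0.257 km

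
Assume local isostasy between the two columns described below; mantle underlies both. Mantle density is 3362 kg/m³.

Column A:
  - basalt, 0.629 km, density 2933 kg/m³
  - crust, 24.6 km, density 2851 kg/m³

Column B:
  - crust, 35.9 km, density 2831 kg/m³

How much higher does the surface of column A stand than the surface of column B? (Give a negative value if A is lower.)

−1.85 km

For any compensation level in the mantle, the mantle terms cancel and isostasy reduces to e = (Σt_A − Σt_B) − (Σ(ρt)_A − Σ(ρt)_B) / ρ_m.
Σt_A = 25.229 km; Σt_B = 35.9 km; Σ(ρt)_A = 71979.457; Σ(ρt)_B = 101632.9 (in km·kg/m³).
e = (25.229 − 35.9) − (71979.457 − 101632.9) / 3362 = −1.85 km.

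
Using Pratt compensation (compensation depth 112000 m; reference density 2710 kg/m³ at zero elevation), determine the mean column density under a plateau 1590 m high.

Pratt balance: ρ_ref D = ρ (D + h).
ρ = ρ_ref D/(D + h) = 2710 × 112000 m/(112000 m + 1590 m) = 2670 kg/m³.

2670 kg/m³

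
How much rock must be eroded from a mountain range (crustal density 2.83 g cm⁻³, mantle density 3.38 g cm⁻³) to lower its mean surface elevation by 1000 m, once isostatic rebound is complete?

6150 m

Net drop Δ = e − u = e − e ρ_c/ρ_m = e (ρ_m − ρ_c)/ρ_m.
e = Δ ρ_m/(ρ_m − ρ_c) = 1000 m × 3.38/0.55 = 6150 m.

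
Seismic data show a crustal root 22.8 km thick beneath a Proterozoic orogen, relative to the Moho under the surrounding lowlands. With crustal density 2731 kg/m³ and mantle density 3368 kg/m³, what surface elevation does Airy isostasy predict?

Balancing pressure at the compensation depth: ρ_c h = (ρ_m − ρ_c) r.
h = r (ρ_m − ρ_c) / ρ_c = 22.8 km × (3368 − 2731) / 2731 = 5.32 km.

5.32 km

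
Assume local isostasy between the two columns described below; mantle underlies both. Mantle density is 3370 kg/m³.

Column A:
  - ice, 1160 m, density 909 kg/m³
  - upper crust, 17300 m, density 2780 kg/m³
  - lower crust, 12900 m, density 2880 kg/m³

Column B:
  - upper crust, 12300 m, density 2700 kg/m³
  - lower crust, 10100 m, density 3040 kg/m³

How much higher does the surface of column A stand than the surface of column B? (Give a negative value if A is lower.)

2320 m

For any compensation level in the mantle, the mantle terms cancel and isostasy reduces to e = (Σt_A − Σt_B) − (Σ(ρt)_A − Σ(ρt)_B) / ρ_m.
Σt_A = 31360 m; Σt_B = 22400 m; Σ(ρt)_A = 86300440; Σ(ρt)_B = 63914000 (in m·kg/m³).
e = (31360 − 22400) − (86300440 − 63914000) / 3370 = 2320 m.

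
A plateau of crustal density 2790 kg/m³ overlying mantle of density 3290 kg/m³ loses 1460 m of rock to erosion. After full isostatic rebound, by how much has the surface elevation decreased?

222 m

Rebound u = e ρ_c/ρ_m = 1460 m × 2790/3290 = 1238 m.
Net surface drop = e − u = 1460 m − 1238 m = e (ρ_m − ρ_c)/ρ_m = 222 m.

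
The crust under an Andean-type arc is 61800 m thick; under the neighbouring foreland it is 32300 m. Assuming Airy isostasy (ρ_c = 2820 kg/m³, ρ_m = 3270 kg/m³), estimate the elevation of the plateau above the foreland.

4060 m

Excess crust Δ = 61800 m − 32300 m = 29500 m, split between elevation h and root r with h + r = Δ.
Airy balance ρ_c h = (ρ_m − ρ_c) r gives r = h ρ_c/(ρ_m − ρ_c), so h (1 + ρ_c/(ρ_m − ρ_c)) = Δ, i.e. h = Δ (ρ_m − ρ_c)/ρ_m.
h = 29500 m × 450/3270 = 4060 m.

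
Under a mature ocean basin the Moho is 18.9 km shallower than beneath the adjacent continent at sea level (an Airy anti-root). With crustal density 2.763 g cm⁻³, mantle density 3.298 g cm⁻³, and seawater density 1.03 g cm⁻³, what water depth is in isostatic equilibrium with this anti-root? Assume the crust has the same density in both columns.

Replacing a thickness d of crust by seawater at the top must be balanced by replacing crust with mantle at the base: d (ρ_c − ρ_w) = a (ρ_m − ρ_c).
d = a (ρ_m − ρ_c)/(ρ_c − ρ_w) = 18.9 km × 0.535/1.733 = 5.83 km.

5.83 km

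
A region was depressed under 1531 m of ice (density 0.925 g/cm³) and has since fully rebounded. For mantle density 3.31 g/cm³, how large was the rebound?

428 m

Removing the load lets mantle flow back in; uplift u satisfies ρ_ice t = ρ_m u.
u = t ρ_ice/ρ_m = 1531 m × 0.925/3.31 = 428 m.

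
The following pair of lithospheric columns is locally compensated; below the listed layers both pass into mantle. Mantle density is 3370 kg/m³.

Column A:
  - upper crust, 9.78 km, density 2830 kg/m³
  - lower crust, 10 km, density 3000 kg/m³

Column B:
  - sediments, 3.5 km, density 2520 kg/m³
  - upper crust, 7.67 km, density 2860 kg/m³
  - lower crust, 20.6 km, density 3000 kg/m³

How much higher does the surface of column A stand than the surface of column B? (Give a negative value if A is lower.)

−1.64 km

For any compensation level in the mantle, the mantle terms cancel and isostasy reduces to e = (Σt_A − Σt_B) − (Σ(ρt)_A − Σ(ρt)_B) / ρ_m.
Σt_A = 19.78 km; Σt_B = 31.77 km; Σ(ρt)_A = 57677.4; Σ(ρt)_B = 92556.2 (in km·kg/m³).
e = (19.78 − 31.77) − (57677.4 − 92556.2) / 3370 = −1.64 km.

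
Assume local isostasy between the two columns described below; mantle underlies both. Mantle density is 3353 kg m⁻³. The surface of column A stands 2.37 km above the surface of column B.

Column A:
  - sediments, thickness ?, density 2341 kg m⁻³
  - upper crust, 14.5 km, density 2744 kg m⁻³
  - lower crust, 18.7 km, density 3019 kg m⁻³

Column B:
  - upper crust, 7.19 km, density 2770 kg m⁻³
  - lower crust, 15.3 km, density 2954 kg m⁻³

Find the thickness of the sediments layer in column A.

Take the compensation level at the base of the deeper column (depth z_c below the surface of column A) and equate Σ ρ_i t_i down to z_c; mantle fills any gap and the z_c terms cancel.
Column A: x×2341 + 14.5×2744 + 18.7×3019 + (z_c − 33.2 − x)×3353
Column B: 2.37×0 + 7.19×2770 + 15.3×2954 + (z_c − 2.37 − 22.49)×3353
The z_c×3353 term appears on both sides and cancels. Collect the known terms of each column as K = Σ(ρt)_known − 3353 × (depth of known layers): K_A = 96243.3 − 3353×33.2 = −15076.3; K_B = 65112.5 − 3353×(2.37 + 22.49) = −18243.08.
Balance: K_A − x×(3353 − 2341) = K_B, so x = (K_A − K_B)/(3353 − 2341) = 3166.78/1012 = 3.13 km.

3.13 km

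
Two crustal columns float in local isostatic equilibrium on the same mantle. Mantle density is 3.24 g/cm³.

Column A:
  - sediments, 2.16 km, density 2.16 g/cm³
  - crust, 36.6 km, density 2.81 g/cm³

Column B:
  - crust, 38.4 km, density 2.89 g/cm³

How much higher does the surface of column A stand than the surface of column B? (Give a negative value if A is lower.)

1.43 km

For any compensation level in the mantle, the mantle terms cancel and isostasy reduces to e = (Σt_A − Σt_B) − (Σ(ρt)_A − Σ(ρt)_B) / ρ_m.
Σt_A = 38.76 km; Σt_B = 38.4 km; Σ(ρt)_A = 107.5116; Σ(ρt)_B = 110.976 (in km·g/cm³).
e = (38.76 − 38.4) − (107.5116 − 110.976) / 3.24 = 1.43 km.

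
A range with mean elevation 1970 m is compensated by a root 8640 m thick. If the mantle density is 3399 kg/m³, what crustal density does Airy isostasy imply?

ρ_c h = (ρ_m − ρ_c) r → ρ_c (h + r) = ρ_m r → ρ_c = ρ_m r / (h + r).
ρ_c = 3399 × 8640 m / (1970 m + 8640 m) = 2770 kg/m³.

2770 kg/m³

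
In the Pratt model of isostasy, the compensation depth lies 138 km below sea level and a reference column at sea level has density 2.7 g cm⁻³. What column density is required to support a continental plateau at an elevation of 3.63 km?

Pratt balance: ρ_ref D = ρ (D + h).
ρ = ρ_ref D/(D + h) = 2.7 × 138 km/(138 km + 3.63 km) = 2.63 g cm⁻³.

2.63 g cm⁻³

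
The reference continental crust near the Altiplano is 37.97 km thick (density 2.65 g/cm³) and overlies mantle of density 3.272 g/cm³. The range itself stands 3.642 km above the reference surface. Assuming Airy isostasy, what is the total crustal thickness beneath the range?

Root depth r = h ρ_c / (ρ_m − ρ_c) = 3.642 km × 2.65 / 0.622 = 15.52 km.
Total thickness = T + h + r = 37.97 km + 3.642 km + 15.52 km = 57.1 km.

57.1 km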